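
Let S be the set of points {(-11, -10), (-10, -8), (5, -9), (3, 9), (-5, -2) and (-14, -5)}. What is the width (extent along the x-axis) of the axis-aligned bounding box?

max x = 5, min x = -14, so width = 19.

19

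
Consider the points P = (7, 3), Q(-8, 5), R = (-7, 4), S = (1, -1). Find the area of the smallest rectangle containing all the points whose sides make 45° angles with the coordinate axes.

In coordinates u = x + y, v = x − y the rectangle is axis-aligned; the map (x,y)→(u,v) scales areas by 2.
u-values: 10, -3, -3, 0; range = 10 − (-3) = 13.
v-values: 4, -13, -11, 2; range = 4 − (-13) = 17.
Area = (13 × 17) / 2 = 110.5.

110.5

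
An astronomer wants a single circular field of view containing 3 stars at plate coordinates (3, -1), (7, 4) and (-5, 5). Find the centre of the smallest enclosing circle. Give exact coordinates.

Call the three points A, B, C in the order given.
Side lengths²: AB² = 41, AC² = 100, BC² = 145.
Since BC² = 145 ≥ 100 + 41 = 141, the angle opposite BC is not acute, so the smallest enclosing circle has BC as diameter.
Centre = midpoint of BC = (1, 4.5), r² = 145/4 = 36.25.
Centre = (1, 4.5).

(1, 4.5)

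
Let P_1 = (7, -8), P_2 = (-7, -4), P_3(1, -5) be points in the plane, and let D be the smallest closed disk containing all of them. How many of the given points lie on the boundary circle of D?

2

Side lengths²: P_1P_2² = 212, P_1P_3² = 45, P_2P_3² = 65.
Since P_1P_2² = 212 ≥ 65 + 45 = 110, the angle opposite P_1P_2 is not acute, so the smallest enclosing circle has P_1P_2 as diameter.
Centre = midpoint of P_1P_2 = (0, -6), r² = 212/4 = 53.
The points at distance exactly r from the centre are P_1, P_2 — 2 points.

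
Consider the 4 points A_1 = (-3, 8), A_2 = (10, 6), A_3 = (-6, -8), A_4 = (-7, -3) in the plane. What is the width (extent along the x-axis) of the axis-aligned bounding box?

17

max x = 10, min x = -7, so width = 17.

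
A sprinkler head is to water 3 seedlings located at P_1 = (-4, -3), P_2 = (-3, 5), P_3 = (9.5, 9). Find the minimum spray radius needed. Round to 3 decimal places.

9.031

Side lengths²: P_1P_2² = 65, P_1P_3² = 326.25, P_2P_3² = 172.25.
Since P_1P_3² = 326.25 ≥ 172.25 + 65 = 237.25, the angle opposite P_1P_3 is not acute, so the smallest enclosing circle has P_1P_3 as diameter.
Centre = midpoint of P_1P_3 = (2.75, 3), r² = 326.25/4 = 81.5625.
r = √(81.5625) ≈ 9.031.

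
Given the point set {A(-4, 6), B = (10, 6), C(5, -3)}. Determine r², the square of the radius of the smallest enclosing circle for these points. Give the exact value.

53

Side lengths²: AB² = 196, AC² = 162, BC² = 106.
Since AB² = 196 < 162 + 106 = 268, the triangle is acute, so the smallest enclosing circle is the circumcircle.
Circumcentre = (3, 4), r² = 53.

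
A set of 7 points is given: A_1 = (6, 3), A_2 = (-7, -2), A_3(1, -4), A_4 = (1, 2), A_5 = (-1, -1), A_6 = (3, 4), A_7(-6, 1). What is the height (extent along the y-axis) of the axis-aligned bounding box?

max y = 4, min y = -4, so height = 8.

8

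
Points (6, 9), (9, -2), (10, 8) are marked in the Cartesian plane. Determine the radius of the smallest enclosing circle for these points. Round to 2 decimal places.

5.70

Call the three points A, B, C in the order given.
Side lengths²: AB² = 130, AC² = 17, BC² = 101.
Since AB² = 130 ≥ 101 + 17 = 118, the angle opposite AB is not acute, so the smallest enclosing circle has AB as diameter.
Centre = midpoint of AB = (7.5, 3.5), r² = 130/4 = 32.5.
r = √(32.5) ≈ 5.70.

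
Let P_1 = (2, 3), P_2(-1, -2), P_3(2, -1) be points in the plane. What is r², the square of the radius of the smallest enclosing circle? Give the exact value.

Side lengths²: P_1P_2² = 34, P_1P_3² = 16, P_2P_3² = 10.
Since P_1P_2² = 34 ≥ 16 + 10 = 26, the angle opposite P_1P_2 is not acute, so the smallest enclosing circle has P_1P_2 as diameter.
Centre = midpoint of P_1P_2 = (0.5, 0.5), r² = 34/4 = 8.5.

8.5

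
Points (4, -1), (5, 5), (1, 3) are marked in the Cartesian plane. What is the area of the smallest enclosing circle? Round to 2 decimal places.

Call the three points A, B, C in the order given.
Side lengths²: AB² = 37, AC² = 25, BC² = 20.
Since AB² = 37 < 25 + 20 = 45, the triangle is acute, so the smallest enclosing circle is the circumcircle.
Circumcentre = (87/22, 23/11), r² = 4625/484.
Area = π·r² = π·4625/484 ≈ 30.02.

30.02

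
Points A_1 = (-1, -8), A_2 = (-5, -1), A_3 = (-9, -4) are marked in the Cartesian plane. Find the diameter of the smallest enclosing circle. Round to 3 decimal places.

9.014

Side lengths²: A_1A_2² = 65, A_1A_3² = 80, A_2A_3² = 25.
Since A_1A_3² = 80 < 65 + 25 = 90, the triangle is acute, so the smallest enclosing circle is the circumcircle.
Circumcentre = (-4.75, -5.5), r² = 20.3125.
Diameter = 2r = 2√(20.3125) ≈ 9.014.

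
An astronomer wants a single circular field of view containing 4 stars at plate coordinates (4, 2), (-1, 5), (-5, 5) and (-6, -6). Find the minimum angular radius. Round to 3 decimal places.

A smallest enclosing disk is always determined by at most three of the input points on its boundary.
The minimum enclosing circle is determined by three boundary points: (4, 2), (-5, 5), (-6, -6).
Their circumcentre is (-33/17, -14/17) with r² = 12505/289.
The farthest remaining point (-1, 5) is at distance² 10057/289 ≤ 12505/289.
r = √(12505/289) ≈ 6.578.

6.578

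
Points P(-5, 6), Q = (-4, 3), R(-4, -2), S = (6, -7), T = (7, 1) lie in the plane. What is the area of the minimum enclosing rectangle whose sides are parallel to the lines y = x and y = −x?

In coordinates u = x + y, v = x − y the rectangle is axis-aligned; the map (x,y)→(u,v) scales areas by 2.
u-values: 1, -1, -6, -1, 8; range = 8 − (-6) = 14.
v-values: -11, -7, -2, 13, 6; range = 13 − (-11) = 24.
Area = (14 × 24) / 2 = 168.

168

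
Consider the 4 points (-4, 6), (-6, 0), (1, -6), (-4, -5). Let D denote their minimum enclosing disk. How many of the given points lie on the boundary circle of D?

By Welzl's lemma the MEC is supported by two points (diametrically opposite) or three points (on a circumcircle).
The farthest pair is (-4, 6)–(1, -6) with squared distance 169. The circle on this segment as diameter has centre (-1.5, 0) and r² = 169/4 = 42.25.
Check (-6, 0): distance² to centre = 20.25 ≤ 42.25, so it lies inside.
All remaining points lie in this disk, and no smaller disk contains both endpoints, so this is the minimum enclosing circle.
The points at distance exactly r from the centre are (-4, 6), (1, -6) — 2 points.

2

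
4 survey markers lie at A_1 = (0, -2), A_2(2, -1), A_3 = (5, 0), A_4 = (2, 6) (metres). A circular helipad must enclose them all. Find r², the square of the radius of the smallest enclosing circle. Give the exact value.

2465/144

The minimum enclosing circle is determined by three boundary points: A_1, A_3, A_4.
Their circumcentre is (4/3, 23/12) with r² = 2465/144.
The farthest remaining point A_2 is at distance² 1289/144 ≤ 2465/144.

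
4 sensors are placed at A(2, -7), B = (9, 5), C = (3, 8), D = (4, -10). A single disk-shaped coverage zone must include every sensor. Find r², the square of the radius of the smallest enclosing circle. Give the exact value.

A smallest enclosing disk is always determined by at most three of the input points on its boundary.
The farthest pair is C–D with squared distance 325. The circle on this segment as diameter has centre (3.5, -1) and r² = 325/4 = 81.25.
Check A: distance² to centre = 38.25 ≤ 81.25, so it lies inside.
All remaining points lie in this disk, and no smaller disk contains both endpoints, so this is the minimum enclosing circle.

81.25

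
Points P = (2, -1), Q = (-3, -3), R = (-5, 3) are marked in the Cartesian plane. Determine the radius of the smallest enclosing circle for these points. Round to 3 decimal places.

Side lengths²: PQ² = 29, PR² = 65, QR² = 40.
Since PR² = 65 < 40 + 29 = 69, the triangle is acute, so the smallest enclosing circle is the circumcircle.
Circumcentre = (-55/34, 27/34), r² = 9425/578.
r = √(9425/578) ≈ 4.038.

4.038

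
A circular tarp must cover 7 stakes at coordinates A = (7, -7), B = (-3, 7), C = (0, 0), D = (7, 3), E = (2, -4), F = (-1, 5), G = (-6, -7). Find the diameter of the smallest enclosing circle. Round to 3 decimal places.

17.595

The minimum enclosing circle of a finite set is fixed by two of the points (as a diameter) or three (as a circumcircle).
The minimum enclosing circle is determined by three boundary points: A, B, G.
Their circumcentre is (0.5, -15/14) with r² = 7585/98.
The farthest remaining point D is at distance² 5765/98 ≤ 7585/98.
Diameter = 2r = 2√(7585/98) ≈ 17.595.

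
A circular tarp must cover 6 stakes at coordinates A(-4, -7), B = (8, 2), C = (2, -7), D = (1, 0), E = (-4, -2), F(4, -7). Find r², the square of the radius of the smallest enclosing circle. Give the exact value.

A smallest enclosing disk is always determined by at most three of the input points on its boundary.
The farthest pair is A–B with squared distance 225. The circle on this segment as diameter has centre (2, -2.5) and r² = 225/4 = 56.25.
Check C: distance² to centre = 20.25 ≤ 56.25, so it lies inside.
All remaining points lie in this disk, and no smaller disk contains both endpoints, so this is the minimum enclosing circle.

56.25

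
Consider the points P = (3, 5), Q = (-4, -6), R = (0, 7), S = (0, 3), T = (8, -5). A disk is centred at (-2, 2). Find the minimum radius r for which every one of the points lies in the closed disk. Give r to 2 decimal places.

12.21

The required radius is the distance from (-2, 2) to the farthest point.
Squared distances: 34, 68, 29, 5, 149.
Maximum is 149, attained at T.
r = √149 ≈ 12.21.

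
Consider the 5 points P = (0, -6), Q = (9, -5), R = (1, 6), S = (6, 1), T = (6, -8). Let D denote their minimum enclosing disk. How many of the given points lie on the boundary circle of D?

By Welzl's lemma the MEC is supported by two points (diametrically opposite) or three points (on a circumcircle).
The farthest pair is R–T with squared distance 221. The circle on this segment as diameter has centre (3.5, -1) and r² = 221/4 = 55.25.
Check P: distance² to centre = 37.25 ≤ 55.25, so it lies inside.
All remaining points lie in this disk, and no smaller disk contains both endpoints, so this is the minimum enclosing circle.
The points at distance exactly r from the centre are R, T — 2 points.

2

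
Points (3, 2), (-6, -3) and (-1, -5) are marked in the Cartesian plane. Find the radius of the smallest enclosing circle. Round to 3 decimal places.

5.148

Call the three points A, B, C in the order given.
Side lengths²: AB² = 106, AC² = 65, BC² = 29.
Since AB² = 106 ≥ 65 + 29 = 94, the angle opposite AB is not acute, so the smallest enclosing circle has AB as diameter.
Centre = midpoint of AB = (-1.5, -0.5), r² = 106/4 = 26.5.
r = √(26.5) ≈ 5.148.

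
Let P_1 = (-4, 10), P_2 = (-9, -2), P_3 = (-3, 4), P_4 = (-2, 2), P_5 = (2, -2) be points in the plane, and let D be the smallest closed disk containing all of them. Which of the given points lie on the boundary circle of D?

P_1, P_2, P_5

By Welzl's lemma the MEC is supported by two points (diametrically opposite) or three points (on a circumcircle).
The minimum enclosing circle is determined by three boundary points: P_1, P_2, P_5.
Their circumcentre is (-3.5, 2.75) with r² = 52.8125.
The farthest remaining point P_4 is at distance² 2.8125 ≤ 52.8125.
The points at distance exactly r from the centre are P_1, P_2, P_5 — 3 points.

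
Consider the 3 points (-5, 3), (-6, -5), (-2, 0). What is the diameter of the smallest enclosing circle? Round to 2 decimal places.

8.06

Call the three points A, B, C in the order given.
Side lengths²: AB² = 65, AC² = 18, BC² = 41.
Since AB² = 65 ≥ 41 + 18 = 59, the angle opposite AB is not acute, so the smallest enclosing circle has AB as diameter.
Centre = midpoint of AB = (-5.5, -1), r² = 65/4 = 16.25.
Diameter = 2r = 2√(16.25) ≈ 8.06.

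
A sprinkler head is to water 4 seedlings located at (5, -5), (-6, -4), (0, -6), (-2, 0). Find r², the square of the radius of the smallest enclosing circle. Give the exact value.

By Welzl's lemma the MEC is supported by two points (diametrically opposite) or three points (on a circumcircle).
The farthest pair is (5, -5)–(-6, -4) with squared distance 122. The circle on this segment as diameter has centre (-0.5, -4.5) and r² = 122/4 = 30.5.
Check (0, -6): distance² to centre = 2.5 ≤ 30.5, so it lies inside.
All remaining points lie in this disk, and no smaller disk contains both endpoints, so this is the minimum enclosing circle.

30.5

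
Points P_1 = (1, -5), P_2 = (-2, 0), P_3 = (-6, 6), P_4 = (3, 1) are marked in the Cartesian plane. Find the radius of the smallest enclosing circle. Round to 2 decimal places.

6.52

By Welzl's lemma the MEC is supported by two points (diametrically opposite) or three points (on a circumcircle).
The farthest pair is P_1–P_3 with squared distance 170. The circle on this segment as diameter has centre (-2.5, 0.5) and r² = 170/4 = 42.5.
Check P_2: distance² to centre = 0.5 ≤ 42.5, so it lies inside.
All remaining points lie in this disk, and no smaller disk contains both endpoints, so this is the minimum enclosing circle.
r = √(42.5) ≈ 6.52.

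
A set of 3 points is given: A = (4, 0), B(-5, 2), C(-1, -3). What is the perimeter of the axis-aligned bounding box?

Width = max x − min x = 4 − (-5) = 9.
Height = max y − min y = 2 − (-3) = 5.
Perimeter = 2(9 + 5) = 28.

28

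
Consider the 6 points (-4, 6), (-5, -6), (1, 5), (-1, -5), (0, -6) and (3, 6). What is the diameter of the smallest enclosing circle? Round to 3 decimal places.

14.422

A smallest enclosing disk is always determined by at most three of the input points on its boundary.
The farthest pair is (-5, -6)–(3, 6) with squared distance 208. The circle on this segment as diameter has centre (-1, 0) and r² = 208/4 = 52.
Check (-4, 6): distance² to centre = 45 ≤ 52, so it lies inside.
All remaining points lie in this disk, and no smaller disk contains both endpoints, so this is the minimum enclosing circle.
Diameter = 2r = 2√52 ≈ 14.422.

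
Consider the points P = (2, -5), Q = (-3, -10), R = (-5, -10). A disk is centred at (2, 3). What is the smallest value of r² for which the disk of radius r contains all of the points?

The required radius is the distance from (2, 3) to the farthest point.
Squared distances: 64, 194, 218.
Maximum is 218, attained at R.

218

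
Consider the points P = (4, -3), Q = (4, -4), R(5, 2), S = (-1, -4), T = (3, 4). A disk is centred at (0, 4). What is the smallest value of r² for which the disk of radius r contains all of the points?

80

The required radius is the distance from (0, 4) to the farthest point.
Squared distances: 65, 80, 29, 65, 9.
Maximum is 80, attained at Q.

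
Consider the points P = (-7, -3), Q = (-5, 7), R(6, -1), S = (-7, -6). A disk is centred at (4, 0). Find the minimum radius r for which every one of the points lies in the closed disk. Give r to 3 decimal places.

12.530

The required radius is the distance from (4, 0) to the farthest point.
Squared distances: 130, 130, 5, 157.
Maximum is 157, attained at S.
r = √157 ≈ 12.530.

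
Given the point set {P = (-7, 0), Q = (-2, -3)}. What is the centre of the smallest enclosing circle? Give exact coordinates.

The smallest circle enclosing two points has them as diameter endpoints.
Centre = midpoint = (-4.5, -1.5); r² = |PQ|²/4 = 34/4 = 8.5.
Centre = (-4.5, -1.5).

(-4.5, -1.5)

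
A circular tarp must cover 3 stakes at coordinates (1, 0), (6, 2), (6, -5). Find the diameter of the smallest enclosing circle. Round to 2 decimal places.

7.62

Call the three points A, B, C in the order given.
Side lengths²: AB² = 29, AC² = 50, BC² = 49.
Since AC² = 50 < 49 + 29 = 78, the triangle is acute, so the smallest enclosing circle is the circumcircle.
Circumcentre = (4.5, -1.5), r² = 14.5.
Diameter = 2r = 2√(14.5) ≈ 7.62.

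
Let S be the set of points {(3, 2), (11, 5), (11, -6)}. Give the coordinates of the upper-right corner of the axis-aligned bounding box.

(11, 5)

x-range [3, 11], y-range [-6, 5].
The upper-right corner is (11, 5).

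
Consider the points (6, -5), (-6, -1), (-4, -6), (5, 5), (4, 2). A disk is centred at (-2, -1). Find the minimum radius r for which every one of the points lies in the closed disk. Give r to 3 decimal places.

The required radius is the distance from (-2, -1) to the farthest point.
Squared distances: 80, 16, 29, 85, 45.
Maximum is 85, attained at (5, 5).
r = √85 ≈ 9.220.

9.220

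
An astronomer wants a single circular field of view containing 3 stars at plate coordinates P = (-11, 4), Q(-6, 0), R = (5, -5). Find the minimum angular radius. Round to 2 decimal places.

9.18

Side lengths²: PQ² = 41, PR² = 337, QR² = 146.
Since PR² = 337 ≥ 146 + 41 = 187, the angle opposite PR is not acute, so the smallest enclosing circle has PR as diameter.
Centre = midpoint of PR = (-3, -0.5), r² = 337/4 = 84.25.
r = √(84.25) ≈ 9.18.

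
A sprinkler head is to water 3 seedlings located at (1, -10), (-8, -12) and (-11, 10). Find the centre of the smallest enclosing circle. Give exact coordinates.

Call the three points A, B, C in the order given.
Side lengths²: AB² = 85, AC² = 544, BC² = 493.
Since AC² = 544 < 493 + 85 = 578, the triangle is acute, so the smallest enclosing circle is the circumcircle.
Circumcentre = (-35/6, -0.5), r² = 2465/18.
Centre = (-35/6, -0.5).

(-35/6, -0.5)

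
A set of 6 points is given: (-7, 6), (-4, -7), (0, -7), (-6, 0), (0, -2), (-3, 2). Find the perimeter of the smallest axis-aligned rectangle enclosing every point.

Width = max x − min x = 0 − (-7) = 7.
Height = max y − min y = 6 − (-7) = 13.
Perimeter = 2(7 + 13) = 40.

40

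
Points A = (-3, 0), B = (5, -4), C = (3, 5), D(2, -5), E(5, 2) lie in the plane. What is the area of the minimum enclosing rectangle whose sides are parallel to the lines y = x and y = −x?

66

In coordinates u = x + y, v = x − y the rectangle is axis-aligned; the map (x,y)→(u,v) scales areas by 2.
u-values: -3, 1, 8, -3, 7; range = 8 − (-3) = 11.
v-values: -3, 9, -2, 7, 3; range = 9 − (-3) = 12.
Area = (11 × 12) / 2 = 66.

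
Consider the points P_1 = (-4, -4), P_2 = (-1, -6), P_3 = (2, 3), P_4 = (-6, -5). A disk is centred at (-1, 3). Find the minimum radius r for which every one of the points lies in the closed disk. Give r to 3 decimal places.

9.434

The required radius is the distance from (-1, 3) to the farthest point.
Squared distances: 58, 81, 9, 89.
Maximum is 89, attained at P_4.
r = √89 ≈ 9.434.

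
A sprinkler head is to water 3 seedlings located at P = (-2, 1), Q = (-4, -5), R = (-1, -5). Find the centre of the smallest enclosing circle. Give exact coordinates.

Side lengths²: PQ² = 40, PR² = 37, QR² = 9.
Since PQ² = 40 < 37 + 9 = 46, the triangle is acute, so the smallest enclosing circle is the circumcircle.
Circumcentre = (-2.5, -13/6), r² = 185/18.
Centre = (-2.5, -13/6).

(-2.5, -13/6)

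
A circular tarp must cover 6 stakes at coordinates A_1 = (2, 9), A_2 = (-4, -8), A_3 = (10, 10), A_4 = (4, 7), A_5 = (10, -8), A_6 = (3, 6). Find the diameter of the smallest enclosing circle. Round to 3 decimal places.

22.804

The minimum enclosing circle of a finite set is fixed by two of the points (as a diameter) or three (as a circumcircle).
The farthest pair is A_2–A_3 with squared distance 520. The circle on this segment as diameter has centre (3, 1) and r² = 520/4 = 130.
Check A_1: distance² to centre = 65 ≤ 130, so it lies inside.
All remaining points lie in this disk, and no smaller disk contains both endpoints, so this is the minimum enclosing circle.
Diameter = 2r = 2√130 ≈ 22.804.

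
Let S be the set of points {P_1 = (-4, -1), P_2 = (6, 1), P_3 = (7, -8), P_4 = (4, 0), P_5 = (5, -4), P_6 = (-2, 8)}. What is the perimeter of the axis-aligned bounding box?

Width = max x − min x = 7 − (-4) = 11.
Height = max y − min y = 8 − (-8) = 16.
Perimeter = 2(11 + 16) = 54.

54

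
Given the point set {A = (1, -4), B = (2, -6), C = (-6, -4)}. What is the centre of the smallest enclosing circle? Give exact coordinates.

(-2, -5)

Side lengths²: AB² = 5, AC² = 49, BC² = 68.
Since BC² = 68 ≥ 49 + 5 = 54, the angle opposite BC is not acute, so the smallest enclosing circle has BC as diameter.
Centre = midpoint of BC = (-2, -5), r² = 68/4 = 17.
Centre = (-2, -5).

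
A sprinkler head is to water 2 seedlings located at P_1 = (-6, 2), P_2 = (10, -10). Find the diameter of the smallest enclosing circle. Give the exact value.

The smallest circle enclosing two points has them as diameter endpoints.
Centre = midpoint = (2, -4); r² = |P_1P_2|²/4 = 400/4 = 100.
Diameter = 2r = 2√100 = 20.

20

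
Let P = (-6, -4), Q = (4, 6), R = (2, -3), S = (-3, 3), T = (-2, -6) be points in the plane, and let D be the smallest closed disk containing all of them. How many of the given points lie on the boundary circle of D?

By Welzl's lemma the MEC is supported by two points (diametrically opposite) or three points (on a circumcircle).
The farthest pair is P–Q with squared distance 200. The circle on this segment as diameter has centre (-1, 1) and r² = 200/4 = 50.
Check R: distance² to centre = 25 ≤ 50, so it lies inside.
All remaining points lie in this disk, and no smaller disk contains both endpoints, so this is the minimum enclosing circle.
The points at distance exactly r from the centre are P, Q, T — 3 points.

3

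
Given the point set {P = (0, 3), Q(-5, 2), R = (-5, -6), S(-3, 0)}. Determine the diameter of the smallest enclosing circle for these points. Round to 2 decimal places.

10.30

By Welzl's lemma the MEC is supported by two points (diametrically opposite) or three points (on a circumcircle).
The farthest pair is P–R with squared distance 106. The circle on this segment as diameter has centre (-2.5, -1.5) and r² = 106/4 = 26.5.
Check Q: distance² to centre = 18.5 ≤ 26.5, so it lies inside.
All remaining points lie in this disk, and no smaller disk contains both endpoints, so this is the minimum enclosing circle.
Diameter = 2r = 2√(26.5) ≈ 10.30.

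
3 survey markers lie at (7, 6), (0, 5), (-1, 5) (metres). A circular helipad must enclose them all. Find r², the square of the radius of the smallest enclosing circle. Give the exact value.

16.25

Call the three points A, B, C in the order given.
Side lengths²: AB² = 50, AC² = 65, BC² = 1.
Since AC² = 65 ≥ 50 + 1 = 51, the angle opposite AC is not acute, so the smallest enclosing circle has AC as diameter.
Centre = midpoint of AC = (3, 5.5), r² = 65/4 = 16.25.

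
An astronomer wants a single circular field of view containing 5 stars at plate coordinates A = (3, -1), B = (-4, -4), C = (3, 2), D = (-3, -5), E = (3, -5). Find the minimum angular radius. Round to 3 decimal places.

The minimum enclosing circle is determined by three boundary points: B, C, E.
Their circumcentre is (-1/14, -1.5) with r² = 2125/98.
The farthest remaining point D is at distance² 2041/98 ≤ 2125/98.
r = √(2125/98) ≈ 4.657.

4.657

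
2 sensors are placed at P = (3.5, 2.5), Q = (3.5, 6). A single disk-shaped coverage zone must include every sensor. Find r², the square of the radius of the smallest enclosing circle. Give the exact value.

3.0625

The smallest circle enclosing two points has them as diameter endpoints.
Centre = midpoint = (3.5, 4.25); r² = |PQ|²/4 = 12.25/4 = 3.0625.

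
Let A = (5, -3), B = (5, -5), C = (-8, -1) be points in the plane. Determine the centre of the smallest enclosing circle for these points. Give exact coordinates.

(-1.5, -3)

Side lengths²: AB² = 4, AC² = 173, BC² = 185.
Since BC² = 185 ≥ 173 + 4 = 177, the angle opposite BC is not acute, so the smallest enclosing circle has BC as diameter.
Centre = midpoint of BC = (-1.5, -3), r² = 185/4 = 46.25.
Centre = (-1.5, -3).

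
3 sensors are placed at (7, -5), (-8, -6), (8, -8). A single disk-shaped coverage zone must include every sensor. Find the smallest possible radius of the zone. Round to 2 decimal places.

Call the three points A, B, C in the order given.
Side lengths²: AB² = 226, AC² = 10, BC² = 260.
Since BC² = 260 ≥ 226 + 10 = 236, the angle opposite BC is not acute, so the smallest enclosing circle has BC as diameter.
Centre = midpoint of BC = (0, -7), r² = 260/4 = 65.
r = √65 ≈ 8.06.

8.06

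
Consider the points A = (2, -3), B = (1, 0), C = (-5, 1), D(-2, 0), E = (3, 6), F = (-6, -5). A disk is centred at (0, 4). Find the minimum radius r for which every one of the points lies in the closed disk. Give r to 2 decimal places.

10.82

The required radius is the distance from (0, 4) to the farthest point.
Squared distances: 53, 17, 34, 20, 13, 117.
Maximum is 117, attained at F.
r = √117 ≈ 10.82.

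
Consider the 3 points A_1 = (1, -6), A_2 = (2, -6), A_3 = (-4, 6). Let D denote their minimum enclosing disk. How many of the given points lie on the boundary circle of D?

Side lengths²: A_1A_2² = 1, A_1A_3² = 169, A_2A_3² = 180.
Since A_2A_3² = 180 ≥ 169 + 1 = 170, the angle opposite A_2A_3 is not acute, so the smallest enclosing circle has A_2A_3 as diameter.
Centre = midpoint of A_2A_3 = (-1, 0), r² = 180/4 = 45.
The points at distance exactly r from the centre are A_2, A_3 — 2 points.

2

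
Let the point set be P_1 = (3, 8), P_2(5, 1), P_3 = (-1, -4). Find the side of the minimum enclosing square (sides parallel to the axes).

The bounding box has width 6 and height 12.
An axis-aligned square enclosing the set must have side ≥ max(width, height).
So the minimum side is max(6, 12) = 12.

12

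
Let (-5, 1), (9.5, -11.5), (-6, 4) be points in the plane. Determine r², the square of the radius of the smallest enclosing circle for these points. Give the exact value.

Call the three points A, B, C in the order given.
Side lengths²: AB² = 366.5, AC² = 10, BC² = 480.5.
Since BC² = 480.5 ≥ 366.5 + 10 = 376.5, the angle opposite BC is not acute, so the smallest enclosing circle has BC as diameter.
Centre = midpoint of BC = (1.75, -3.75), r² = 480.5/4 = 120.125.

120.125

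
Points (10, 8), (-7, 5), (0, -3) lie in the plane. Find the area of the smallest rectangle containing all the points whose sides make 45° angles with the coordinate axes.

In coordinates u = x + y, v = x − y the rectangle is axis-aligned; the map (x,y)→(u,v) scales areas by 2.
u-values: 18, -2, -3; range = 18 − (-3) = 21.
v-values: 2, -12, 3; range = 3 − (-12) = 15.
Area = (21 × 15) / 2 = 157.5.

157.5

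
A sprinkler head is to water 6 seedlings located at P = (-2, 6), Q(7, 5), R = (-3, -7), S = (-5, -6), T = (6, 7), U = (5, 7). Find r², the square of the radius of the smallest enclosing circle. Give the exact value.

The farthest pair is S–T with squared distance 290. The circle on this segment as diameter has centre (0.5, 0.5) and r² = 290/4 = 72.5.
Check P: distance² to centre = 36.5 ≤ 72.5, so it lies inside.
All remaining points lie in this disk, and no smaller disk contains both endpoints, so this is the minimum enclosing circle.

72.5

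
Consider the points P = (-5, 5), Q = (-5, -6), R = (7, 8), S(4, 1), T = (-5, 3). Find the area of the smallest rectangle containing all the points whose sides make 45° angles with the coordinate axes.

In coordinates u = x + y, v = x − y the rectangle is axis-aligned; the map (x,y)→(u,v) scales areas by 2.
u-values: 0, -11, 15, 5, -2; range = 15 − (-11) = 26.
v-values: -10, 1, -1, 3, -8; range = 3 − (-10) = 13.
Area = (26 × 13) / 2 = 169.

169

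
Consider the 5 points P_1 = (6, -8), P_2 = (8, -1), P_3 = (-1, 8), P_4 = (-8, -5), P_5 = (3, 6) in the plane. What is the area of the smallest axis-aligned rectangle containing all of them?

x ranges over [-8, 8], width 16.
y ranges over [-8, 8], height 16.
Area = 16 × 16 = 256.

256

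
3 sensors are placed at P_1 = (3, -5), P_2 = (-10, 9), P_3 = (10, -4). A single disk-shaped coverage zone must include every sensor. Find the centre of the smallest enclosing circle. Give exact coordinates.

Side lengths²: P_1P_2² = 365, P_1P_3² = 50, P_2P_3² = 569.
Since P_2P_3² = 569 ≥ 365 + 50 = 415, the angle opposite P_2P_3 is not acute, so the smallest enclosing circle has P_2P_3 as diameter.
Centre = midpoint of P_2P_3 = (0, 2.5), r² = 569/4 = 142.25.
Centre = (0, 2.5).

(0, 2.5)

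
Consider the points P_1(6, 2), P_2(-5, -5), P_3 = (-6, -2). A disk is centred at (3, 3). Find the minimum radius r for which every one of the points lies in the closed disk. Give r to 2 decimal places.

The required radius is the distance from (3, 3) to the farthest point.
Squared distances: 10, 128, 106.
Maximum is 128, attained at P_2.
r = √128 ≈ 11.31.

11.31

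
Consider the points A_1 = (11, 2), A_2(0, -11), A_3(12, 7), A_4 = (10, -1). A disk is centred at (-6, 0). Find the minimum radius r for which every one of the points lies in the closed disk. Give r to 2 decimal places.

19.31

The required radius is the distance from (-6, 0) to the farthest point.
Squared distances: 293, 157, 373, 257.
Maximum is 373, attained at A_3.
r = √373 ≈ 19.31.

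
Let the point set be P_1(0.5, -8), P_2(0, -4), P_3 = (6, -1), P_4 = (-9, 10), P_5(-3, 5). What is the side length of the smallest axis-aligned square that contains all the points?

18

The bounding box has width 15 and height 18.
An axis-aligned square enclosing the set must have side ≥ max(width, height).
So the minimum side is max(15, 18) = 18.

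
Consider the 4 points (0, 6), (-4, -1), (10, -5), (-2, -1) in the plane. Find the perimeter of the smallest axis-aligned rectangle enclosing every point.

Width = max x − min x = 10 − (-4) = 14.
Height = max y − min y = 6 − (-5) = 11.
Perimeter = 2(14 + 11) = 50.

50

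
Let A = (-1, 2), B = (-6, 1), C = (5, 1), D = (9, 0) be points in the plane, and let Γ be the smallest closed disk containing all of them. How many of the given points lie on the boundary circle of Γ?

2

By Welzl's lemma the MEC is supported by two points (diametrically opposite) or three points (on a circumcircle).
The farthest pair is B–D with squared distance 226. The circle on this segment as diameter has centre (1.5, 0.5) and r² = 226/4 = 56.5.
Check A: distance² to centre = 8.5 ≤ 56.5, so it lies inside.
All remaining points lie in this disk, and no smaller disk contains both endpoints, so this is the minimum enclosing circle.
The points at distance exactly r from the centre are B, D — 2 points.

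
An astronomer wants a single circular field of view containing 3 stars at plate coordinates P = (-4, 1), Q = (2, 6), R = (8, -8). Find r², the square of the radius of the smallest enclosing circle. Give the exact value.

Side lengths²: PQ² = 61, PR² = 225, QR² = 232.
Since QR² = 232 < 225 + 61 = 286, the triangle is acute, so the smallest enclosing circle is the circumcircle.
Circumcentre = (127/38, -65/38), r² = 44225/722.

44225/722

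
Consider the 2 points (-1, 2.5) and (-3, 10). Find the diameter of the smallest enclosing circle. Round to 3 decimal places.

7.762

The smallest circle enclosing two points has them as diameter endpoints.
Centre = midpoint = (-2, 6.25); r² = |(-1, 2.5)−(-3, 10)|²/4 = 60.25/4 = 15.0625.
Diameter = 2r = 2√(15.0625) ≈ 7.762.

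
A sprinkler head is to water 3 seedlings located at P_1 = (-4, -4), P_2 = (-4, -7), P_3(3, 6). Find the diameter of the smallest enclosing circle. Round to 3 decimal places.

Side lengths²: P_1P_2² = 9, P_1P_3² = 149, P_2P_3² = 218.
Since P_2P_3² = 218 ≥ 149 + 9 = 158, the angle opposite P_2P_3 is not acute, so the smallest enclosing circle has P_2P_3 as diameter.
Centre = midpoint of P_2P_3 = (-0.5, -0.5), r² = 218/4 = 54.5.
Diameter = 2r = 2√(54.5) ≈ 14.765.

14.765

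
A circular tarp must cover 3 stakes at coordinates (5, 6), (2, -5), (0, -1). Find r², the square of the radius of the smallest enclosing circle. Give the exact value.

32.5

Call the three points A, B, C in the order given.
Side lengths²: AB² = 130, AC² = 74, BC² = 20.
Since AB² = 130 ≥ 74 + 20 = 94, the angle opposite AB is not acute, so the smallest enclosing circle has AB as diameter.
Centre = midpoint of AB = (3.5, 0.5), r² = 130/4 = 32.5.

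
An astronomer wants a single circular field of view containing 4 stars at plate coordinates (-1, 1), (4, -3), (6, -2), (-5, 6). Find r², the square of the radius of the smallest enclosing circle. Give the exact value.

By Welzl's lemma the MEC is supported by two points (diametrically opposite) or three points (on a circumcircle).
The farthest pair is (6, -2)–(-5, 6) with squared distance 185. The circle on this segment as diameter has centre (0.5, 2) and r² = 185/4 = 46.25.
Check (-1, 1): distance² to centre = 3.25 ≤ 46.25, so it lies inside.
All remaining points lie in this disk, and no smaller disk contains both endpoints, so this is the minimum enclosing circle.

46.25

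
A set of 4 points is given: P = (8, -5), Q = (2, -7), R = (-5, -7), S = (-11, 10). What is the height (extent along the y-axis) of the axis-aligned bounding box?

max y = 10, min y = -7, so height = 17.

17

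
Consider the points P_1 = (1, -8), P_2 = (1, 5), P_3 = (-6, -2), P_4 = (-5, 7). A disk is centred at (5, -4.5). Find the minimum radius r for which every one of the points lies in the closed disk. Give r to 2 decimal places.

The required radius is the distance from (5, -4.5) to the farthest point.
Squared distances: 28.25, 106.25, 127.25, 232.25.
Maximum is 232.25, attained at P_4.
r = √(232.25) ≈ 15.24.

15.24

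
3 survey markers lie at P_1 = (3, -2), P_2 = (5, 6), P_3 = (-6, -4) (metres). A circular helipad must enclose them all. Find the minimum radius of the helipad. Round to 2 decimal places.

Side lengths²: P_1P_2² = 68, P_1P_3² = 85, P_2P_3² = 221.
Since P_2P_3² = 221 ≥ 85 + 68 = 153, the angle opposite P_2P_3 is not acute, so the smallest enclosing circle has P_2P_3 as diameter.
Centre = midpoint of P_2P_3 = (-0.5, 1), r² = 221/4 = 55.25.
r = √(55.25) ≈ 7.43.

7.43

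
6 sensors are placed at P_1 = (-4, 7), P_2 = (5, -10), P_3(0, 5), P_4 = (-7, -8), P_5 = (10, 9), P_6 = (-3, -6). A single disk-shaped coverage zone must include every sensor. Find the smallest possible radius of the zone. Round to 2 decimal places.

A smallest enclosing disk is always determined by at most three of the input points on its boundary.
The farthest pair is P_4–P_5 with squared distance 578. The circle on this segment as diameter has centre (1.5, 0.5) and r² = 578/4 = 144.5.
Check P_1: distance² to centre = 72.5 ≤ 144.5, so it lies inside.
All remaining points lie in this disk, and no smaller disk contains both endpoints, so this is the minimum enclosing circle.
r = √(144.5) ≈ 12.02.

12.02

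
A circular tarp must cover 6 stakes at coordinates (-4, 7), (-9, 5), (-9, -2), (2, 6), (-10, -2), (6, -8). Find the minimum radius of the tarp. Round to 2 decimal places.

The farthest pair is (-9, 5)–(6, -8) with squared distance 394. The circle on this segment as diameter has centre (-1.5, -1.5) and r² = 394/4 = 98.5.
Check (-4, 7): distance² to centre = 78.5 ≤ 98.5, so it lies inside.
All remaining points lie in this disk, and no smaller disk contains both endpoints, so this is the minimum enclosing circle.
r = √(98.5) ≈ 9.92.

9.92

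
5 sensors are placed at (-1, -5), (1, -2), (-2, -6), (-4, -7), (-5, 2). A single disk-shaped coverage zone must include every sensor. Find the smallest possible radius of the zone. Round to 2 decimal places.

The minimum enclosing circle of a finite set is fixed by two of the points (as a diameter) or three (as a circumcircle).
The minimum enclosing circle is determined by three boundary points: (1, -2), (-4, -7), (-5, 2).
Their circumcentre is (-3.6, -2.4) with r² = 21.32.
The farthest remaining point (-2, -6) is at distance² 15.52 ≤ 21.32.
r = √(21.32) ≈ 4.62.

4.62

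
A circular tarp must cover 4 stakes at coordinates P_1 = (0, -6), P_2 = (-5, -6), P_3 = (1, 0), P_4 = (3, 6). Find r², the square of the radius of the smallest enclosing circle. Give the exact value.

The farthest pair is P_2–P_4 with squared distance 208. The circle on this segment as diameter has centre (-1, 0) and r² = 208/4 = 52.
Check P_1: distance² to centre = 37 ≤ 52, so it lies inside.
All remaining points lie in this disk, and no smaller disk contains both endpoints, so this is the minimum enclosing circle.

52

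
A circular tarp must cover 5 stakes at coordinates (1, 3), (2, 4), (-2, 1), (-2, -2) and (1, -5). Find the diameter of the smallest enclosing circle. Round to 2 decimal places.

9.06

The farthest pair is (2, 4)–(1, -5) with squared distance 82. The circle on this segment as diameter has centre (1.5, -0.5) and r² = 82/4 = 20.5.
Check (1, 3): distance² to centre = 12.5 ≤ 20.5, so it lies inside.
All remaining points lie in this disk, and no smaller disk contains both endpoints, so this is the minimum enclosing circle.
Diameter = 2r = 2√(20.5) ≈ 9.06.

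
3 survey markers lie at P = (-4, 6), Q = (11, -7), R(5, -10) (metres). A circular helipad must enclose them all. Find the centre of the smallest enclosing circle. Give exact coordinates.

Side lengths²: PQ² = 394, PR² = 337, QR² = 45.
Since PQ² = 394 ≥ 337 + 45 = 382, the angle opposite PQ is not acute, so the smallest enclosing circle has PQ as diameter.
Centre = midpoint of PQ = (3.5, -0.5), r² = 394/4 = 98.5.
Centre = (3.5, -0.5).

(3.5, -0.5)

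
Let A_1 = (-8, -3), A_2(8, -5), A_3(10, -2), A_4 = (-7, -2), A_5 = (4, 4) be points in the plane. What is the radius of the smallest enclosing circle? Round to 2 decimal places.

By Welzl's lemma the MEC is supported by two points (diametrically opposite) or three points (on a circumcircle).
The farthest pair is A_1–A_3 with squared distance 325. The circle on this segment as diameter has centre (1, -2.5) and r² = 325/4 = 81.25.
Check A_2: distance² to centre = 55.25 ≤ 81.25, so it lies inside.
All remaining points lie in this disk, and no smaller disk contains both endpoints, so this is the minimum enclosing circle.
r = √(81.25) ≈ 9.01.

9.01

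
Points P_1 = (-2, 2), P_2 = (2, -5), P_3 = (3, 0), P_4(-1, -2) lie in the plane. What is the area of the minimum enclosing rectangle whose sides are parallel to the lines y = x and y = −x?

In coordinates u = x + y, v = x − y the rectangle is axis-aligned; the map (x,y)→(u,v) scales areas by 2.
u-values: 0, -3, 3, -3; range = 3 − (-3) = 6.
v-values: -4, 7, 3, 1; range = 7 − (-4) = 11.
Area = (6 × 11) / 2 = 33.

33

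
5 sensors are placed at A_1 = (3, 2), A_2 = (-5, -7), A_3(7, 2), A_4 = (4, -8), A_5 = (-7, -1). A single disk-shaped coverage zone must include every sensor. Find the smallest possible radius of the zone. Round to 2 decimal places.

The minimum enclosing circle of a finite set is fixed by two of the points (as a diameter) or three (as a circumcircle).
The minimum enclosing circle is determined by three boundary points: A_2, A_3, A_5.
Their circumcentre is (0.5, -11/6) with r² = 1025/18.
The farthest remaining point A_4 is at distance² 905/18 ≤ 1025/18.
r = √(1025/18) ≈ 7.55.

7.55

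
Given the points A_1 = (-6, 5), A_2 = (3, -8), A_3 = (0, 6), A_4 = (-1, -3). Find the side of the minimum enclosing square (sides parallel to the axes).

The bounding box has width 9 and height 14.
An axis-aligned square enclosing the set must have side ≥ max(width, height).
So the minimum side is max(9, 14) = 14.

14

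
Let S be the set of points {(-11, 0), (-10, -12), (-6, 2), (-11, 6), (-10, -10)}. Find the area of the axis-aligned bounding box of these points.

x ranges over [-11, -6], width 5.
y ranges over [-12, 6], height 18.
Area = 5 × 18 = 90.

90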